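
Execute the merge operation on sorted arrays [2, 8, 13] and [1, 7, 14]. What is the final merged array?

Merging process:

Compare 2 vs 1: take 1 from right. Merged: [1]
Compare 2 vs 7: take 2 from left. Merged: [1, 2]
Compare 8 vs 7: take 7 from right. Merged: [1, 2, 7]
Compare 8 vs 14: take 8 from left. Merged: [1, 2, 7, 8]
Compare 13 vs 14: take 13 from left. Merged: [1, 2, 7, 8, 13]
Append remaining from right: [14]. Merged: [1, 2, 7, 8, 13, 14]

Final merged array: [1, 2, 7, 8, 13, 14]
Total comparisons: 5

The merged array is [1, 2, 7, 8, 13, 14], requiring 5 comparisons. The merge step runs in O(n) time where n is the total number of elements.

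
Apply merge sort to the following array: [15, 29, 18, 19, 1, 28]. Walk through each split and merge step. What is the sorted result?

Merge sort trace:

Split: [15, 29, 18, 19, 1, 28] -> [15, 29, 18] and [19, 1, 28]
  Split: [15, 29, 18] -> [15] and [29, 18]
    Split: [29, 18] -> [29] and [18]
    Merge: [29] + [18] -> [18, 29]
  Merge: [15] + [18, 29] -> [15, 18, 29]
  Split: [19, 1, 28] -> [19] and [1, 28]
    Split: [1, 28] -> [1] and [28]
    Merge: [1] + [28] -> [1, 28]
  Merge: [19] + [1, 28] -> [1, 19, 28]
Merge: [15, 18, 29] + [1, 19, 28] -> [1, 15, 18, 19, 28, 29]

Final sorted array: [1, 15, 18, 19, 28, 29]

The merge sort proceeds by recursively splitting the array and merging sorted halves.
After all merges, the sorted array is [1, 15, 18, 19, 28, 29].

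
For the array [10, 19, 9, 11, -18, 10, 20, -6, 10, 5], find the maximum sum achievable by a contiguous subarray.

Using Kadane's algorithm on [10, 19, 9, 11, -18, 10, 20, -6, 10, 5]:

Scanning through the array:
Position 1 (value 19): max_ending_here = 29, max_so_far = 29
Position 2 (value 9): max_ending_here = 38, max_so_far = 38
Position 3 (value 11): max_ending_here = 49, max_so_far = 49
Position 4 (value -18): max_ending_here = 31, max_so_far = 49
Position 5 (value 10): max_ending_here = 41, max_so_far = 49
Position 6 (value 20): max_ending_here = 61, max_so_far = 61
Position 7 (value -6): max_ending_here = 55, max_so_far = 61
Position 8 (value 10): max_ending_here = 65, max_so_far = 65
Position 9 (value 5): max_ending_here = 70, max_so_far = 70

Maximum subarray: [10, 19, 9, 11, -18, 10, 20, -6, 10, 5]
Maximum sum: 70

The maximum subarray is [10, 19, 9, 11, -18, 10, 20, -6, 10, 5] with sum 70. This subarray runs from index 0 to index 9.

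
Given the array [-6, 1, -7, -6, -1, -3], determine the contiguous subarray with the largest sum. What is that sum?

Using Kadane's algorithm on [-6, 1, -7, -6, -1, -3]:

Scanning through the array:
Position 1 (value 1): max_ending_here = 1, max_so_far = 1
Position 2 (value -7): max_ending_here = -6, max_so_far = 1
Position 3 (value -6): max_ending_here = -6, max_so_far = 1
Position 4 (value -1): max_ending_here = -1, max_so_far = 1
Position 5 (value -3): max_ending_here = -3, max_so_far = 1

Maximum subarray: [1]
Maximum sum: 1

The maximum subarray is [1] with sum 1. This subarray runs from index 1 to index 1.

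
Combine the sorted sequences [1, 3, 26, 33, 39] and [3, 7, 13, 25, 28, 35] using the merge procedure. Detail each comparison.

Merging process:

Compare 1 vs 3: take 1 from left. Merged: [1]
Compare 3 vs 3: take 3 from left. Merged: [1, 3]
Compare 26 vs 3: take 3 from right. Merged: [1, 3, 3]
Compare 26 vs 7: take 7 from right. Merged: [1, 3, 3, 7]
Compare 26 vs 13: take 13 from right. Merged: [1, 3, 3, 7, 13]
Compare 26 vs 25: take 25 from right. Merged: [1, 3, 3, 7, 13, 25]
Compare 26 vs 28: take 26 from left. Merged: [1, 3, 3, 7, 13, 25, 26]
Compare 33 vs 28: take 28 from right. Merged: [1, 3, 3, 7, 13, 25, 26, 28]
Compare 33 vs 35: take 33 from left. Merged: [1, 3, 3, 7, 13, 25, 26, 28, 33]
Compare 39 vs 35: take 35 from right. Merged: [1, 3, 3, 7, 13, 25, 26, 28, 33, 35]
Append remaining from left: [39]. Merged: [1, 3, 3, 7, 13, 25, 26, 28, 33, 35, 39]

Final merged array: [1, 3, 3, 7, 13, 25, 26, 28, 33, 35, 39]
Total comparisons: 10

The merged array is [1, 3, 3, 7, 13, 25, 26, 28, 33, 35, 39], requiring 10 comparisons. The merge step runs in O(n) time where n is the total number of elements.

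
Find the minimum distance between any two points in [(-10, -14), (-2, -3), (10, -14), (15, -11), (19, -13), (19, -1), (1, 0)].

Computing all pairwise distances among 7 points:

d((-10, -14), (-2, -3)) = 13.6015
d((-10, -14), (10, -14)) = 20.0
d((-10, -14), (15, -11)) = 25.1794
d((-10, -14), (19, -13)) = 29.0172
d((-10, -14), (19, -1)) = 31.7805
d((-10, -14), (1, 0)) = 17.8045
d((-2, -3), (10, -14)) = 16.2788
d((-2, -3), (15, -11)) = 18.7883
d((-2, -3), (19, -13)) = 23.2594
d((-2, -3), (19, -1)) = 21.095
d((-2, -3), (1, 0)) = 4.2426 <-- minimum
d((10, -14), (15, -11)) = 5.831
d((10, -14), (19, -13)) = 9.0554
d((10, -14), (19, -1)) = 15.8114
d((10, -14), (1, 0)) = 16.6433
d((15, -11), (19, -13)) = 4.4721
d((15, -11), (19, -1)) = 10.7703
d((15, -11), (1, 0)) = 17.8045
d((19, -13), (19, -1)) = 12.0
d((19, -13), (1, 0)) = 22.2036
d((19, -1), (1, 0)) = 18.0278

Closest pair: (-2, -3) and (1, 0) with distance 4.2426

The closest pair is (-2, -3) and (1, 0) with Euclidean distance 4.2426. For 7 points, brute-force pairwise comparison is shown above. For large n, the divide-and-conquer algorithm (sort by x, recurse on halves, check the dividing strip) achieves O(n log n).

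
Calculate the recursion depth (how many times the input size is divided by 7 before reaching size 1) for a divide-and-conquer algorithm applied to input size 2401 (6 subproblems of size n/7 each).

For divide and conquer with division factor 7:

Problem sizes at each level:
Level 0: 2401
Level 1: 343
Level 2: 49
Level 3: 7
Level 4: 1

The root is level 0 and the size-1 base case is level 4 (the tree spans levels 0 through 4, i.e. 5 levels counting the root), so the depth is the number of divisions: log_7(2401) = 4

The recursion tree depth is log_7(2401) = 4. At each level, the problem size is divided by 7, so it takes 4 divisions to reduce to a base case of size 1. The algorithm makes 6 recursive calls at each level.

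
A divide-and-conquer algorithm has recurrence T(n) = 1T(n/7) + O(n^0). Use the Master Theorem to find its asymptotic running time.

Master Theorem for T(n) = 1T(n/7) + O(n^0):

a = 1, b = 7, c = 0
log_b(a) = log_7(1) = 0.0000

Case 2: c = 0 = log_7(1) = 0.0000
T(n) = O(n^0 log n) = O(log n)

For T(n) = 1T(n/7) + O(n^0): log_7(1) = 0.0000. This is Case 2 of the Master Theorem (c = log_b(a), equal work at all levels), giving O(log n).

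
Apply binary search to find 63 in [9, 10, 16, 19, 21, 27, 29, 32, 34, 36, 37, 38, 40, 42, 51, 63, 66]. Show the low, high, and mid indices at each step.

Binary search for 63 in [9, 10, 16, 19, 21, 27, 29, 32, 34, 36, 37, 38, 40, 42, 51, 63, 66]:

lo=0, hi=16, mid=8, arr[mid]=34 -> 34 < 63, search right half
lo=9, hi=16, mid=12, arr[mid]=40 -> 40 < 63, search right half
lo=13, hi=16, mid=14, arr[mid]=51 -> 51 < 63, search right half
lo=15, hi=16, mid=15, arr[mid]=63 -> Found target at index 15!

Binary search finds 63 at index 15 after 4 comparisons. The search repeatedly halves the search space by comparing with the middle element.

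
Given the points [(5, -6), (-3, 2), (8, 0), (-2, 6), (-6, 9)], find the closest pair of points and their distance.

Computing all pairwise distances among 5 points:

d((5, -6), (-3, 2)) = 11.3137
d((5, -6), (8, 0)) = 6.7082
d((5, -6), (-2, 6)) = 13.8924
d((5, -6), (-6, 9)) = 18.6011
d((-3, 2), (8, 0)) = 11.1803
d((-3, 2), (-2, 6)) = 4.1231 <-- minimum
d((-3, 2), (-6, 9)) = 7.6158
d((8, 0), (-2, 6)) = 11.6619
d((8, 0), (-6, 9)) = 16.6433
d((-2, 6), (-6, 9)) = 5.0

Closest pair: (-3, 2) and (-2, 6) with distance 4.1231

The closest pair is (-3, 2) and (-2, 6) with Euclidean distance 4.1231. For 5 points, brute-force pairwise comparison is shown above. For large n, the divide-and-conquer algorithm (sort by x, recurse on halves, check the dividing strip) achieves O(n log n).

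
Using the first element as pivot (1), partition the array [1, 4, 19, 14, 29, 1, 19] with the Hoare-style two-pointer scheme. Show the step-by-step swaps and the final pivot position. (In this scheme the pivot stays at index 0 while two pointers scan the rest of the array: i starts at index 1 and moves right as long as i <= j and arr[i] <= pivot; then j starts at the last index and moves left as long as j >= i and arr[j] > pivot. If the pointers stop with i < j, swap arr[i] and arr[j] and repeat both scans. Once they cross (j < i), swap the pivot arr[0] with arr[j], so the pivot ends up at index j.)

Hoare-style two-pointer partition with pivot = 1:

Initial array: [1, 4, 19, 14, 29, 1, 19]

Pointers start at i = 1, j = 6.
i stops at index 1 (arr[1]=4 > 1), j stops at index 5 (arr[5]=1 <= 1): swap arr[1] and arr[5], array becomes [1, 1, 19, 14, 29, 4, 19]
i ends at 2, j ends at 1: the pointers have crossed (j < i), so scanning stops.

Swap pivot arr[0] with arr[1] to place pivot at position 1: [1, 1, 19, 14, 29, 4, 19]
Pivot position: 1

After partitioning with pivot 1, the array becomes [1, 1, 19, 14, 29, 4, 19]. The pivot is placed at index 1. All elements to the left of the pivot are <= 1, and all elements to the right are > 1.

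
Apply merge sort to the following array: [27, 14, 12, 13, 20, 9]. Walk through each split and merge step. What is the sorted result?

Merge sort trace:

Split: [27, 14, 12, 13, 20, 9] -> [27, 14, 12] and [13, 20, 9]
  Split: [27, 14, 12] -> [27] and [14, 12]
    Split: [14, 12] -> [14] and [12]
    Merge: [14] + [12] -> [12, 14]
  Merge: [27] + [12, 14] -> [12, 14, 27]
  Split: [13, 20, 9] -> [13] and [20, 9]
    Split: [20, 9] -> [20] and [9]
    Merge: [20] + [9] -> [9, 20]
  Merge: [13] + [9, 20] -> [9, 13, 20]
Merge: [12, 14, 27] + [9, 13, 20] -> [9, 12, 13, 14, 20, 27]

Final sorted array: [9, 12, 13, 14, 20, 27]

The merge sort proceeds by recursively splitting the array and merging sorted halves.
After all merges, the sorted array is [9, 12, 13, 14, 20, 27].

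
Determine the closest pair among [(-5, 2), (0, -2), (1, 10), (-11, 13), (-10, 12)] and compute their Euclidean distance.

Computing all pairwise distances among 5 points:

d((-5, 2), (0, -2)) = 6.4031
d((-5, 2), (1, 10)) = 10.0
d((-5, 2), (-11, 13)) = 12.53
d((-5, 2), (-10, 12)) = 11.1803
d((0, -2), (1, 10)) = 12.0416
d((0, -2), (-11, 13)) = 18.6011
d((0, -2), (-10, 12)) = 17.2047
d((1, 10), (-11, 13)) = 12.3693
d((1, 10), (-10, 12)) = 11.1803
d((-11, 13), (-10, 12)) = 1.4142 <-- minimum

Closest pair: (-11, 13) and (-10, 12) with distance 1.4142

The closest pair is (-11, 13) and (-10, 12) with Euclidean distance 1.4142. For 5 points, brute-force pairwise comparison is shown above. For large n, the divide-and-conquer algorithm (sort by x, recurse on halves, check the dividing strip) achieves O(n log n).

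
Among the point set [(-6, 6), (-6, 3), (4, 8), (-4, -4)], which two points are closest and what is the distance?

Computing all pairwise distances among 4 points:

d((-6, 6), (-6, 3)) = 3.0 <-- minimum
d((-6, 6), (4, 8)) = 10.198
d((-6, 6), (-4, -4)) = 10.198
d((-6, 3), (4, 8)) = 11.1803
d((-6, 3), (-4, -4)) = 7.2801
d((4, 8), (-4, -4)) = 14.4222

Closest pair: (-6, 6) and (-6, 3) with distance 3.0

The closest pair is (-6, 6) and (-6, 3) with Euclidean distance 3.0. For 4 points, brute-force pairwise comparison is shown above. For large n, the divide-and-conquer algorithm (sort by x, recurse on halves, check the dividing strip) achieves O(n log n).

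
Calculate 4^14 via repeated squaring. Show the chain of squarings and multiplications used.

Computing 4^14 by squaring (build up from 4^1; each line after the first costs one multiplication):

4^1 = 4
4^2 = (4^1)^2 = 4^2 = 16
4^3 = 4 * 4^2 = 4 * 16 = 64
4^6 = (4^3)^2 = 64^2 = 4096
4^7 = 4 * 4^6 = 4 * 4096 = 16384
4^14 = (4^7)^2 = 16384^2 = 268435456

Result: 268435456
Multiplications needed: 5 (5 lines after 4^1)

4^14 = 268435456. Using exponentiation by squaring, this requires 5 multiplications. The key idea: if the exponent is even, square the half-power; if odd, multiply by the base once.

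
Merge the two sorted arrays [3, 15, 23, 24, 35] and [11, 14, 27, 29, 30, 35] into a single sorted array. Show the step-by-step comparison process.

Merging process:

Compare 3 vs 11: take 3 from left. Merged: [3]
Compare 15 vs 11: take 11 from right. Merged: [3, 11]
Compare 15 vs 14: take 14 from right. Merged: [3, 11, 14]
Compare 15 vs 27: take 15 from left. Merged: [3, 11, 14, 15]
Compare 23 vs 27: take 23 from left. Merged: [3, 11, 14, 15, 23]
Compare 24 vs 27: take 24 from left. Merged: [3, 11, 14, 15, 23, 24]
Compare 35 vs 27: take 27 from right. Merged: [3, 11, 14, 15, 23, 24, 27]
Compare 35 vs 29: take 29 from right. Merged: [3, 11, 14, 15, 23, 24, 27, 29]
Compare 35 vs 30: take 30 from right. Merged: [3, 11, 14, 15, 23, 24, 27, 29, 30]
Compare 35 vs 35: take 35 from left. Merged: [3, 11, 14, 15, 23, 24, 27, 29, 30, 35]
Append remaining from right: [35]. Merged: [3, 11, 14, 15, 23, 24, 27, 29, 30, 35, 35]

Final merged array: [3, 11, 14, 15, 23, 24, 27, 29, 30, 35, 35]
Total comparisons: 10

The merged array is [3, 11, 14, 15, 23, 24, 27, 29, 30, 35, 35], requiring 10 comparisons. The merge step runs in O(n) time where n is the total number of elements.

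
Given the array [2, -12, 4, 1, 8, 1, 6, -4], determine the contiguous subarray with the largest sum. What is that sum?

Using Kadane's algorithm on [2, -12, 4, 1, 8, 1, 6, -4]:

Scanning through the array:
Position 1 (value -12): max_ending_here = -10, max_so_far = 2
Position 2 (value 4): max_ending_here = 4, max_so_far = 4
Position 3 (value 1): max_ending_here = 5, max_so_far = 5
Position 4 (value 8): max_ending_here = 13, max_so_far = 13
Position 5 (value 1): max_ending_here = 14, max_so_far = 14
Position 6 (value 6): max_ending_here = 20, max_so_far = 20
Position 7 (value -4): max_ending_here = 16, max_so_far = 20

Maximum subarray: [4, 1, 8, 1, 6]
Maximum sum: 20

The maximum subarray is [4, 1, 8, 1, 6] with sum 20. This subarray runs from index 2 to index 6.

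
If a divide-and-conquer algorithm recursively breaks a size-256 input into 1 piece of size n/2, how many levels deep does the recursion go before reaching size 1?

For divide and conquer with division factor 2:

Problem sizes at each level:
Level 0: 256
Level 1: 128
Level 2: 64
Level 3: 32
Level 4: 16
Level 5: 8
Level 6: 4
Level 7: 2
Level 8: 1

The root is level 0 and the size-1 base case is level 8 (the tree spans levels 0 through 8, i.e. 9 levels counting the root), so the depth is the number of divisions: log_2(256) = 8

The recursion tree depth is log_2(256) = 8. At each level, the problem size is divided by 2, so it takes 8 divisions to reduce to a base case of size 1. The algorithm makes 1 recursive call at each level.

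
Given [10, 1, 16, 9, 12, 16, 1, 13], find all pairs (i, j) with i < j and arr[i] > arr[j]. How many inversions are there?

Finding inversions in [10, 1, 16, 9, 12, 16, 1, 13]:

(0, 1): arr[0]=10 > arr[1]=1
(0, 3): arr[0]=10 > arr[3]=9
(0, 6): arr[0]=10 > arr[6]=1
(2, 3): arr[2]=16 > arr[3]=9
(2, 4): arr[2]=16 > arr[4]=12
(2, 6): arr[2]=16 > arr[6]=1
(2, 7): arr[2]=16 > arr[7]=13
(3, 6): arr[3]=9 > arr[6]=1
(4, 6): arr[4]=12 > arr[6]=1
(5, 6): arr[5]=16 > arr[6]=1
(5, 7): arr[5]=16 > arr[7]=13

Total inversions: 11

The array has 11 inversion(s): (0,1), (0,3), (0,6), (2,3), (2,4), (2,6), (2,7), (3,6), (4,6), (5,6), (5,7). Each pair (i,j) satisfies i < j and arr[i] > arr[j].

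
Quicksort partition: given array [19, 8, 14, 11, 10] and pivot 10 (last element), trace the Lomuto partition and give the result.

Lomuto partition with pivot = 10:

Initial array: [19, 8, 14, 11, 10]

arr[0]=19 > 10: no swap
arr[1]=8 <= 10: swap with position 0, array becomes [8, 19, 14, 11, 10]
arr[2]=14 > 10: no swap
arr[3]=11 > 10: no swap

Place pivot at position 1: [8, 10, 14, 11, 19]
Pivot position: 1

After partitioning with pivot 10, the array becomes [8, 10, 14, 11, 19]. The pivot is placed at index 1. All elements to the left of the pivot are <= 10, and all elements to the right are > 10.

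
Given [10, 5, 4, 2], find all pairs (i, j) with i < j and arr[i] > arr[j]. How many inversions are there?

Finding inversions in [10, 5, 4, 2]:

(0, 1): arr[0]=10 > arr[1]=5
(0, 2): arr[0]=10 > arr[2]=4
(0, 3): arr[0]=10 > arr[3]=2
(1, 2): arr[1]=5 > arr[2]=4
(1, 3): arr[1]=5 > arr[3]=2
(2, 3): arr[2]=4 > arr[3]=2

Total inversions: 6

The array has 6 inversion(s): (0,1), (0,2), (0,3), (1,2), (1,3), (2,3). Each pair (i,j) satisfies i < j and arr[i] > arr[j].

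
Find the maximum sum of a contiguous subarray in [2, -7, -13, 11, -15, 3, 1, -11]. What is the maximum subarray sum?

Using Kadane's algorithm on [2, -7, -13, 11, -15, 3, 1, -11]:

Scanning through the array:
Position 1 (value -7): max_ending_here = -5, max_so_far = 2
Position 2 (value -13): max_ending_here = -13, max_so_far = 2
Position 3 (value 11): max_ending_here = 11, max_so_far = 11
Position 4 (value -15): max_ending_here = -4, max_so_far = 11
Position 5 (value 3): max_ending_here = 3, max_so_far = 11
Position 6 (value 1): max_ending_here = 4, max_so_far = 11
Position 7 (value -11): max_ending_here = -7, max_so_far = 11

Maximum subarray: [11]
Maximum sum: 11

The maximum subarray is [11] with sum 11. This subarray runs from index 3 to index 3.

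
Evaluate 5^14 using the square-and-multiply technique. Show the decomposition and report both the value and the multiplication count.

Computing 5^14 by squaring (build up from 5^1; each line after the first costs one multiplication):

5^1 = 5
5^2 = (5^1)^2 = 5^2 = 25
5^3 = 5 * 5^2 = 5 * 25 = 125
5^6 = (5^3)^2 = 125^2 = 15625
5^7 = 5 * 5^6 = 5 * 15625 = 78125
5^14 = (5^7)^2 = 78125^2 = 6103515625

Result: 6103515625
Multiplications needed: 5 (5 lines after 5^1)

5^14 = 6103515625. Using exponentiation by squaring, this requires 5 multiplications. The key idea: if the exponent is even, square the half-power; if odd, multiply by the base once.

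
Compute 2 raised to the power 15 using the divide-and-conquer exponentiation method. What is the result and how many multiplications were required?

Computing 2^15 by squaring (build up from 2^1; each line after the first costs one multiplication):

2^1 = 2
2^2 = (2^1)^2 = 2^2 = 4
2^3 = 2 * 2^2 = 2 * 4 = 8
2^6 = (2^3)^2 = 8^2 = 64
2^7 = 2 * 2^6 = 2 * 64 = 128
2^14 = (2^7)^2 = 128^2 = 16384
2^15 = 2 * 2^14 = 2 * 16384 = 32768

Result: 32768
Multiplications needed: 6 (6 lines after 2^1)

2^15 = 32768. Using exponentiation by squaring, this requires 6 multiplications. The key idea: if the exponent is even, square the half-power; if odd, multiply by the base once.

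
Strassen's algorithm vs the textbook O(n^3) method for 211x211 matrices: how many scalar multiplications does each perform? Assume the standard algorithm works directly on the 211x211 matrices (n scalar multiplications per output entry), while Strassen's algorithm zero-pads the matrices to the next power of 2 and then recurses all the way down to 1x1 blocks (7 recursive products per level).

Matrix multiplication for 211x211 matrices:

Strassen's algorithm requires power-of-2 dimensions. Pad 211x211 to 256x256 (next power of 2).

Standard algorithm: 211^3 = 9393931 multiplications
Strassen's algorithm: 7^(log2(256)) = 7^8 = 5764801 multiplications
Savings: 9393931 - 5764801 = 3629130 multiplications

Standard: 9393931 multiplications (211^3). Strassen: 5764801 multiplications (7^8, after padding to 256x256). Strassen reduces 8 recursive multiplications to 7 at each level.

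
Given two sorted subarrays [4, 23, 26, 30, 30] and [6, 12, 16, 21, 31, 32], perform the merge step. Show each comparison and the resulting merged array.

Merging process:

Compare 4 vs 6: take 4 from left. Merged: [4]
Compare 23 vs 6: take 6 from right. Merged: [4, 6]
Compare 23 vs 12: take 12 from right. Merged: [4, 6, 12]
Compare 23 vs 16: take 16 from right. Merged: [4, 6, 12, 16]
Compare 23 vs 21: take 21 from right. Merged: [4, 6, 12, 16, 21]
Compare 23 vs 31: take 23 from left. Merged: [4, 6, 12, 16, 21, 23]
Compare 26 vs 31: take 26 from left. Merged: [4, 6, 12, 16, 21, 23, 26]
Compare 30 vs 31: take 30 from left. Merged: [4, 6, 12, 16, 21, 23, 26, 30]
Compare 30 vs 31: take 30 from left. Merged: [4, 6, 12, 16, 21, 23, 26, 30, 30]
Append remaining from right: [31, 32]. Merged: [4, 6, 12, 16, 21, 23, 26, 30, 30, 31, 32]

Final merged array: [4, 6, 12, 16, 21, 23, 26, 30, 30, 31, 32]
Total comparisons: 9

The merged array is [4, 6, 12, 16, 21, 23, 26, 30, 30, 31, 32], requiring 9 comparisons. The merge step runs in O(n) time where n is the total number of elements.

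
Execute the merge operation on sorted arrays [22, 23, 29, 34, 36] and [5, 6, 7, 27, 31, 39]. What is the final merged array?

Merging process:

Compare 22 vs 5: take 5 from right. Merged: [5]
Compare 22 vs 6: take 6 from right. Merged: [5, 6]
Compare 22 vs 7: take 7 from right. Merged: [5, 6, 7]
Compare 22 vs 27: take 22 from left. Merged: [5, 6, 7, 22]
Compare 23 vs 27: take 23 from left. Merged: [5, 6, 7, 22, 23]
Compare 29 vs 27: take 27 from right. Merged: [5, 6, 7, 22, 23, 27]
Compare 29 vs 31: take 29 from left. Merged: [5, 6, 7, 22, 23, 27, 29]
Compare 34 vs 31: take 31 from right. Merged: [5, 6, 7, 22, 23, 27, 29, 31]
Compare 34 vs 39: take 34 from left. Merged: [5, 6, 7, 22, 23, 27, 29, 31, 34]
Compare 36 vs 39: take 36 from left. Merged: [5, 6, 7, 22, 23, 27, 29, 31, 34, 36]
Append remaining from right: [39]. Merged: [5, 6, 7, 22, 23, 27, 29, 31, 34, 36, 39]

Final merged array: [5, 6, 7, 22, 23, 27, 29, 31, 34, 36, 39]
Total comparisons: 10

The merged array is [5, 6, 7, 22, 23, 27, 29, 31, 34, 36, 39], requiring 10 comparisons. The merge step runs in O(n) time where n is the total number of elements.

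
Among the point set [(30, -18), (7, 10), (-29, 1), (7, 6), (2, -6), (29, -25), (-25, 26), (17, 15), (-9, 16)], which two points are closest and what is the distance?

Computing all pairwise distances among 9 points:

d((30, -18), (7, 10)) = 36.2353
d((30, -18), (-29, 1)) = 61.9839
d((30, -18), (7, 6)) = 33.2415
d((30, -18), (2, -6)) = 30.4631
d((30, -18), (29, -25)) = 7.0711
d((30, -18), (-25, 26)) = 70.4344
d((30, -18), (17, 15)) = 35.4683
d((30, -18), (-9, 16)) = 51.7397
d((7, 10), (-29, 1)) = 37.108
d((7, 10), (7, 6)) = 4.0 <-- minimum
d((7, 10), (2, -6)) = 16.7631
d((7, 10), (29, -25)) = 41.3401
d((7, 10), (-25, 26)) = 35.7771
d((7, 10), (17, 15)) = 11.1803
d((7, 10), (-9, 16)) = 17.088
d((-29, 1), (7, 6)) = 36.3456
d((-29, 1), (2, -6)) = 31.7805
d((-29, 1), (29, -25)) = 63.561
d((-29, 1), (-25, 26)) = 25.318
d((-29, 1), (17, 15)) = 48.0833
d((-29, 1), (-9, 16)) = 25.0
d((7, 6), (2, -6)) = 13.0
d((7, 6), (29, -25)) = 38.0132
d((7, 6), (-25, 26)) = 37.7359
d((7, 6), (17, 15)) = 13.4536
d((7, 6), (-9, 16)) = 18.868
d((2, -6), (29, -25)) = 33.0151
d((2, -6), (-25, 26)) = 41.8688
d((2, -6), (17, 15)) = 25.807
d((2, -6), (-9, 16)) = 24.5967
d((29, -25), (-25, 26)) = 74.2765
d((29, -25), (17, 15)) = 41.7612
d((29, -25), (-9, 16)) = 55.9017
d((-25, 26), (17, 15)) = 43.4166
d((-25, 26), (-9, 16)) = 18.868
d((17, 15), (-9, 16)) = 26.0192

Closest pair: (7, 10) and (7, 6) with distance 4.0

The closest pair is (7, 10) and (7, 6) with Euclidean distance 4.0. For 9 points, brute-force pairwise comparison is shown above. For large n, the divide-and-conquer algorithm (sort by x, recurse on halves, check the dividing strip) achieves O(n log n).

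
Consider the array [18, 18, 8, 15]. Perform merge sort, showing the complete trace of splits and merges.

Merge sort trace:

Split: [18, 18, 8, 15] -> [18, 18] and [8, 15]
  Split: [18, 18] -> [18] and [18]
  Merge: [18] + [18] -> [18, 18]
  Split: [8, 15] -> [8] and [15]
  Merge: [8] + [15] -> [8, 15]
Merge: [18, 18] + [8, 15] -> [8, 15, 18, 18]

Final sorted array: [8, 15, 18, 18]

The merge sort proceeds by recursively splitting the array and merging sorted halves.
After all merges, the sorted array is [8, 15, 18, 18].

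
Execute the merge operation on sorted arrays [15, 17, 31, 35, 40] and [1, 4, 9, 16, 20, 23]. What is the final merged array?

Merging process:

Compare 15 vs 1: take 1 from right. Merged: [1]
Compare 15 vs 4: take 4 from right. Merged: [1, 4]
Compare 15 vs 9: take 9 from right. Merged: [1, 4, 9]
Compare 15 vs 16: take 15 from left. Merged: [1, 4, 9, 15]
Compare 17 vs 16: take 16 from right. Merged: [1, 4, 9, 15, 16]
Compare 17 vs 20: take 17 from left. Merged: [1, 4, 9, 15, 16, 17]
Compare 31 vs 20: take 20 from right. Merged: [1, 4, 9, 15, 16, 17, 20]
Compare 31 vs 23: take 23 from right. Merged: [1, 4, 9, 15, 16, 17, 20, 23]
Append remaining from left: [31, 35, 40]. Merged: [1, 4, 9, 15, 16, 17, 20, 23, 31, 35, 40]

Final merged array: [1, 4, 9, 15, 16, 17, 20, 23, 31, 35, 40]
Total comparisons: 8

The merged array is [1, 4, 9, 15, 16, 17, 20, 23, 31, 35, 40], requiring 8 comparisons. The merge step runs in O(n) time where n is the total number of elements.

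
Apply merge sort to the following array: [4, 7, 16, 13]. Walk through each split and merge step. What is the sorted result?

Merge sort trace:

Split: [4, 7, 16, 13] -> [4, 7] and [16, 13]
  Split: [4, 7] -> [4] and [7]
  Merge: [4] + [7] -> [4, 7]
  Split: [16, 13] -> [16] and [13]
  Merge: [16] + [13] -> [13, 16]
Merge: [4, 7] + [13, 16] -> [4, 7, 13, 16]

Final sorted array: [4, 7, 13, 16]

The merge sort proceeds by recursively splitting the array and merging sorted halves.
After all merges, the sorted array is [4, 7, 13, 16].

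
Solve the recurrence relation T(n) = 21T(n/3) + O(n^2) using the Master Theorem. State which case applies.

Master Theorem for T(n) = 21T(n/3) + O(n^2):

a = 21, b = 3, c = 2
log_b(a) = log_3(21) = 2.7712

Case 1: c = 2 < log_3(21) = 2.7712
T(n) = O(n^(log_3 21))

For T(n) = 21T(n/3) + O(n^2): log_3(21) = 2.7712. This is Case 1 of the Master Theorem (c < log_b(a), work dominated by leaves), giving O(n^(log_3 21)).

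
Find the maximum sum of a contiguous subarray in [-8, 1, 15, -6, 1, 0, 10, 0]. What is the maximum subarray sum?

Using Kadane's algorithm on [-8, 1, 15, -6, 1, 0, 10, 0]:

Scanning through the array:
Position 1 (value 1): max_ending_here = 1, max_so_far = 1
Position 2 (value 15): max_ending_here = 16, max_so_far = 16
Position 3 (value -6): max_ending_here = 10, max_so_far = 16
Position 4 (value 1): max_ending_here = 11, max_so_far = 16
Position 5 (value 0): max_ending_here = 11, max_so_far = 16
Position 6 (value 10): max_ending_here = 21, max_so_far = 21
Position 7 (value 0): max_ending_here = 21, max_so_far = 21

Maximum subarray: [1, 15, -6, 1, 0, 10]
Maximum sum: 21

The maximum subarray is [1, 15, -6, 1, 0, 10] with sum 21. This subarray runs from index 1 to index 6.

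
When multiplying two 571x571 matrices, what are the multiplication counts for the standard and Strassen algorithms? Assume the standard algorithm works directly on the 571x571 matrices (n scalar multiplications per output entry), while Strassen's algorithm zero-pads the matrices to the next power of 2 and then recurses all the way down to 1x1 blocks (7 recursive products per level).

Matrix multiplication for 571x571 matrices:

Strassen's algorithm requires power-of-2 dimensions. Pad 571x571 to 1024x1024 (next power of 2).

Standard algorithm: 571^3 = 186169411 multiplications
Strassen's algorithm: 7^(log2(1024)) = 7^10 = 282475249 multiplications
Difference: 186169411 - 282475249 = -96305838 (Strassen uses MORE here due to padding overhead — for small or just-over-power-of-2 n, padding can outweigh the per-level savings)

Standard: 186169411 multiplications (571^3). Strassen: 282475249 multiplications (7^10, after padding to 1024x1024). Strassen reduces 8 recursive multiplications to 7 at each level.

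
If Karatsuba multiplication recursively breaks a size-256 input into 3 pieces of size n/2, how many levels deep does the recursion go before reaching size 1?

For divide and conquer with division factor 2:

Problem sizes at each level:
Level 0: 256
Level 1: 128
Level 2: 64
Level 3: 32
Level 4: 16
Level 5: 8
Level 6: 4
Level 7: 2
Level 8: 1

The root is level 0 and the size-1 base case is level 8 (the tree spans levels 0 through 8, i.e. 9 levels counting the root), so the depth is the number of divisions: log_2(256) = 8

The recursion tree depth is log_2(256) = 8. At each level, the problem size is divided by 2, so it takes 8 divisions to reduce to a base case of size 1. The algorithm makes 3 recursive calls at each level.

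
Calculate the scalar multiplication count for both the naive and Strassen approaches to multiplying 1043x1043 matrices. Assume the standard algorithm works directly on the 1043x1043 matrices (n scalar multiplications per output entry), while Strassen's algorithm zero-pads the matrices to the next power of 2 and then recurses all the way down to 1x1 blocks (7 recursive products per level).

Matrix multiplication for 1043x1043 matrices:

Strassen's algorithm requires power-of-2 dimensions. Pad 1043x1043 to 2048x2048 (next power of 2).

Standard algorithm: 1043^3 = 1134626507 multiplications
Strassen's algorithm: 7^(log2(2048)) = 7^11 = 1977326743 multiplications
Difference: 1134626507 - 1977326743 = -842700236 (Strassen uses MORE here due to padding overhead — for small or just-over-power-of-2 n, padding can outweigh the per-level savings)

Standard: 1134626507 multiplications (1043^3). Strassen: 1977326743 multiplications (7^11, after padding to 2048x2048). Strassen reduces 8 recursive multiplications to 7 at each level.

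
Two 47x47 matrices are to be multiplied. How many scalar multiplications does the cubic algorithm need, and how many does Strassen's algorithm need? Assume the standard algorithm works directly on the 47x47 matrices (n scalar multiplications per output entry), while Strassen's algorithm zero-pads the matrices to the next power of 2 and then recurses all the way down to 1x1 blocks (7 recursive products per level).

Matrix multiplication for 47x47 matrices:

Strassen's algorithm requires power-of-2 dimensions. Pad 47x47 to 64x64 (next power of 2).

Standard algorithm: 47^3 = 103823 multiplications
Strassen's algorithm: 7^(log2(64)) = 7^6 = 117649 multiplications
Difference: 103823 - 117649 = -13826 (Strassen uses MORE here due to padding overhead — for small or just-over-power-of-2 n, padding can outweigh the per-level savings)

Standard: 103823 multiplications (47^3). Strassen: 117649 multiplications (7^6, after padding to 64x64). Strassen reduces 8 recursive multiplications to 7 at each level.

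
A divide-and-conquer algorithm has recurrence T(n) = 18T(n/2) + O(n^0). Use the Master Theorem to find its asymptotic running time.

Master Theorem for T(n) = 18T(n/2) + O(n^0):

a = 18, b = 2, c = 0
log_b(a) = log_2(18) = 4.1699

Case 1: c = 0 < log_2(18) = 4.1699
T(n) = O(n^(log_2 18))

For T(n) = 18T(n/2) + O(n^0): log_2(18) = 4.1699. This is Case 1 of the Master Theorem (c < log_b(a), work dominated by leaves), giving O(n^(log_2 18)).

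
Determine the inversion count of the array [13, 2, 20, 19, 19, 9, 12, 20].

Finding inversions in [13, 2, 20, 19, 19, 9, 12, 20]:

(0, 1): arr[0]=13 > arr[1]=2
(0, 5): arr[0]=13 > arr[5]=9
(0, 6): arr[0]=13 > arr[6]=12
(2, 3): arr[2]=20 > arr[3]=19
(2, 4): arr[2]=20 > arr[4]=19
(2, 5): arr[2]=20 > arr[5]=9
(2, 6): arr[2]=20 > arr[6]=12
(3, 5): arr[3]=19 > arr[5]=9
(3, 6): arr[3]=19 > arr[6]=12
(4, 5): arr[4]=19 > arr[5]=9
(4, 6): arr[4]=19 > arr[6]=12

Total inversions: 11

The array has 11 inversion(s): (0,1), (0,5), (0,6), (2,3), (2,4), (2,5), (2,6), (3,5), (3,6), (4,5), (4,6). Each pair (i,j) satisfies i < j and arr[i] > arr[j].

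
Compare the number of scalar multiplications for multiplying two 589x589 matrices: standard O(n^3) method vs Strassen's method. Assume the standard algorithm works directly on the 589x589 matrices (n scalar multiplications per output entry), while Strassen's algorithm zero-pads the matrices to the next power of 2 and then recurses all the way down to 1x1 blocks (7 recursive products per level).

Matrix multiplication for 589x589 matrices:

Strassen's algorithm requires power-of-2 dimensions. Pad 589x589 to 1024x1024 (next power of 2).

Standard algorithm: 589^3 = 204336469 multiplications
Strassen's algorithm: 7^(log2(1024)) = 7^10 = 282475249 multiplications
Difference: 204336469 - 282475249 = -78138780 (Strassen uses MORE here due to padding overhead — for small or just-over-power-of-2 n, padding can outweigh the per-level savings)

Standard: 204336469 multiplications (589^3). Strassen: 282475249 multiplications (7^10, after padding to 1024x1024). Strassen reduces 8 recursive multiplications to 7 at each level.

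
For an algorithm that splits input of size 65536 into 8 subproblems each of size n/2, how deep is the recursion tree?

For divide and conquer with division factor 2:

Problem sizes at each level:
Level 0: 65536
Level 1: 32768
Level 2: 16384
Level 3: 8192
Level 4: 4096
Level 5: 2048
Level 6: 1024
Level 7: 512
Level 8: 256
Level 9: 128
Level 10: 64
Level 11: 32
Level 12: 16
Level 13: 8
Level 14: 4
Level 15: 2
Level 16: 1

The root is level 0 and the size-1 base case is level 16 (the tree spans levels 0 through 16, i.e. 17 levels counting the root), so the depth is the number of divisions: log_2(65536) = 16

The recursion tree depth is log_2(65536) = 16. At each level, the problem size is divided by 2, so it takes 16 divisions to reduce to a base case of size 1. The algorithm makes 8 recursive calls at each level.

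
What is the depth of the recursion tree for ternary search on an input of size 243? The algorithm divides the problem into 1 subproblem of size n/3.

For divide and conquer with division factor 3:

Problem sizes at each level:
Level 0: 243
Level 1: 81
Level 2: 27
Level 3: 9
Level 4: 3
Level 5: 1

The root is level 0 and the size-1 base case is level 5 (the tree spans levels 0 through 5, i.e. 6 levels counting the root), so the depth is the number of divisions: log_3(243) = 5

The recursion tree depth is log_3(243) = 5. At each level, the problem size is divided by 3, so it takes 5 divisions to reduce to a base case of size 1. The algorithm makes 1 recursive call at each level.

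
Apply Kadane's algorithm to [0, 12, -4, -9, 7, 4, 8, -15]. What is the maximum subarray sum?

Using Kadane's algorithm on [0, 12, -4, -9, 7, 4, 8, -15]:

Scanning through the array:
Position 1 (value 12): max_ending_here = 12, max_so_far = 12
Position 2 (value -4): max_ending_here = 8, max_so_far = 12
Position 3 (value -9): max_ending_here = -1, max_so_far = 12
Position 4 (value 7): max_ending_here = 7, max_so_far = 12
Position 5 (value 4): max_ending_here = 11, max_so_far = 12
Position 6 (value 8): max_ending_here = 19, max_so_far = 19
Position 7 (value -15): max_ending_here = 4, max_so_far = 19

Maximum subarray: [7, 4, 8]
Maximum sum: 19

The maximum subarray is [7, 4, 8] with sum 19. This subarray runs from index 4 to index 6.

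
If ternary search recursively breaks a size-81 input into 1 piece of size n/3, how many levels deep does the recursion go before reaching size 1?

For divide and conquer with division factor 3:

Problem sizes at each level:
Level 0: 81
Level 1: 27
Level 2: 9
Level 3: 3
Level 4: 1

The root is level 0 and the size-1 base case is level 4 (the tree spans levels 0 through 4, i.e. 5 levels counting the root), so the depth is the number of divisions: log_3(81) = 4

The recursion tree depth is log_3(81) = 4. At each level, the problem size is divided by 3, so it takes 4 divisions to reduce to a base case of size 1. The algorithm makes 1 recursive call at each level.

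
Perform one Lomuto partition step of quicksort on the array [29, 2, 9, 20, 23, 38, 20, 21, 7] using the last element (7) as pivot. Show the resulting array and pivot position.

Lomuto partition with pivot = 7:

Initial array: [29, 2, 9, 20, 23, 38, 20, 21, 7]

arr[0]=29 > 7: no swap
arr[1]=2 <= 7: swap with position 0, array becomes [2, 29, 9, 20, 23, 38, 20, 21, 7]
arr[2]=9 > 7: no swap
arr[3]=20 > 7: no swap
arr[4]=23 > 7: no swap
arr[5]=38 > 7: no swap
arr[6]=20 > 7: no swap
arr[7]=21 > 7: no swap

Place pivot at position 1: [2, 7, 9, 20, 23, 38, 20, 21, 29]
Pivot position: 1

After partitioning with pivot 7, the array becomes [2, 7, 9, 20, 23, 38, 20, 21, 29]. The pivot is placed at index 1. All elements to the left of the pivot are <= 7, and all elements to the right are > 7.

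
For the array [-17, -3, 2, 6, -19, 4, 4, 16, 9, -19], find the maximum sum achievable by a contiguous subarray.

Using Kadane's algorithm on [-17, -3, 2, 6, -19, 4, 4, 16, 9, -19]:

Scanning through the array:
Position 1 (value -3): max_ending_here = -3, max_so_far = -3
Position 2 (value 2): max_ending_here = 2, max_so_far = 2
Position 3 (value 6): max_ending_here = 8, max_so_far = 8
Position 4 (value -19): max_ending_here = -11, max_so_far = 8
Position 5 (value 4): max_ending_here = 4, max_so_far = 8
Position 6 (value 4): max_ending_here = 8, max_so_far = 8
Position 7 (value 16): max_ending_here = 24, max_so_far = 24
Position 8 (value 9): max_ending_here = 33, max_so_far = 33
Position 9 (value -19): max_ending_here = 14, max_so_far = 33

Maximum subarray: [4, 4, 16, 9]
Maximum sum: 33

The maximum subarray is [4, 4, 16, 9] with sum 33. This subarray runs from index 5 to index 8.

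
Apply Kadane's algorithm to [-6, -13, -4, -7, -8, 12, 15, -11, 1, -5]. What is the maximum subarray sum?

Using Kadane's algorithm on [-6, -13, -4, -7, -8, 12, 15, -11, 1, -5]:

Scanning through the array:
Position 1 (value -13): max_ending_here = -13, max_so_far = -6
Position 2 (value -4): max_ending_here = -4, max_so_far = -4
Position 3 (value -7): max_ending_here = -7, max_so_far = -4
Position 4 (value -8): max_ending_here = -8, max_so_far = -4
Position 5 (value 12): max_ending_here = 12, max_so_far = 12
Position 6 (value 15): max_ending_here = 27, max_so_far = 27
Position 7 (value -11): max_ending_here = 16, max_so_far = 27
Position 8 (value 1): max_ending_here = 17, max_so_far = 27
Position 9 (value -5): max_ending_here = 12, max_so_far = 27

Maximum subarray: [12, 15]
Maximum sum: 27

The maximum subarray is [12, 15] with sum 27. This subarray runs from index 5 to index 6.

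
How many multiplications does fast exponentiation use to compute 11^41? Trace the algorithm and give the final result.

Computing 11^41 by squaring (build up from 11^1; each line after the first costs one multiplication):

11^1 = 11
11^2 = (11^1)^2 = 11^2 = 121
11^4 = (11^2)^2 = 121^2 = 14641
11^5 = 11 * 11^4 = 11 * 14641 = 161051
11^10 = (11^5)^2 = 161051^2 = 25937424601
11^20 = (11^10)^2 = 25937424601^2 = 672749994932560009201
11^40 = (11^20)^2 = 672749994932560009201^2 = 452592555681759518058893560348969204658401
11^41 = 11 * 11^40 = 11 * 452592555681759518058893560348969204658401 = 4978518112499354698647829163838661251242411

Result: 4978518112499354698647829163838661251242411
Multiplications needed: 7 (7 lines after 11^1)

11^41 = 4978518112499354698647829163838661251242411. Using exponentiation by squaring, this requires 7 multiplications. The key idea: if the exponent is even, square the half-power; if odd, multiply by the base once.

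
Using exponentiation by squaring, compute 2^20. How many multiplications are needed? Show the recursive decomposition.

Computing 2^20 by squaring (build up from 2^1; each line after the first costs one multiplication):

2^1 = 2
2^2 = (2^1)^2 = 2^2 = 4
2^4 = (2^2)^2 = 4^2 = 16
2^5 = 2 * 2^4 = 2 * 16 = 32
2^10 = (2^5)^2 = 32^2 = 1024
2^20 = (2^10)^2 = 1024^2 = 1048576

Result: 1048576
Multiplications needed: 5 (5 lines after 2^1)

2^20 = 1048576. Using exponentiation by squaring, this requires 5 multiplications. The key idea: if the exponent is even, square the half-power; if odd, multiply by the base once.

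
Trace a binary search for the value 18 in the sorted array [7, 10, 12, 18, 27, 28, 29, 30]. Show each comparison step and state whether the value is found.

Binary search for 18 in [7, 10, 12, 18, 27, 28, 29, 30]:

lo=0, hi=7, mid=3, arr[mid]=18 -> Found target at index 3!

Binary search finds 18 at index 3 after 1 comparisons. The search repeatedly halves the search space by comparing with the middle element.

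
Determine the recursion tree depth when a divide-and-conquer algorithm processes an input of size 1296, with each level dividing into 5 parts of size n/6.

For divide and conquer with division factor 6:

Problem sizes at each level:
Level 0: 1296
Level 1: 216
Level 2: 36
Level 3: 6
Level 4: 1

The root is level 0 and the size-1 base case is level 4 (the tree spans levels 0 through 4, i.e. 5 levels counting the root), so the depth is the number of divisions: log_6(1296) = 4

The recursion tree depth is log_6(1296) = 4. At each level, the problem size is divided by 6, so it takes 4 divisions to reduce to a base case of size 1. The algorithm makes 5 recursive calls at each level.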